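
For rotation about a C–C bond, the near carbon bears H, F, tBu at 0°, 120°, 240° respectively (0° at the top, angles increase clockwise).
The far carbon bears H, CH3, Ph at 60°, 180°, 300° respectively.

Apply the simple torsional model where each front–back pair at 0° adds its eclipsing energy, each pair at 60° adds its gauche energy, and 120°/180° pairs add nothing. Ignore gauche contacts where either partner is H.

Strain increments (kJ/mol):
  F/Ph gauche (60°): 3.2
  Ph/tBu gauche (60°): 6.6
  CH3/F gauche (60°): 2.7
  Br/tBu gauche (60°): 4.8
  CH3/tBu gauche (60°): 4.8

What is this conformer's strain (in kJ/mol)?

14.1 kJ/mol

This conformer (staggered): F(120°)/CH3(180°) gauche 2.7; tBu(240°)/CH3(180°) gauche 4.8; tBu(240°)/Ph(300°) gauche 6.6 → 14.1 kJ/mol.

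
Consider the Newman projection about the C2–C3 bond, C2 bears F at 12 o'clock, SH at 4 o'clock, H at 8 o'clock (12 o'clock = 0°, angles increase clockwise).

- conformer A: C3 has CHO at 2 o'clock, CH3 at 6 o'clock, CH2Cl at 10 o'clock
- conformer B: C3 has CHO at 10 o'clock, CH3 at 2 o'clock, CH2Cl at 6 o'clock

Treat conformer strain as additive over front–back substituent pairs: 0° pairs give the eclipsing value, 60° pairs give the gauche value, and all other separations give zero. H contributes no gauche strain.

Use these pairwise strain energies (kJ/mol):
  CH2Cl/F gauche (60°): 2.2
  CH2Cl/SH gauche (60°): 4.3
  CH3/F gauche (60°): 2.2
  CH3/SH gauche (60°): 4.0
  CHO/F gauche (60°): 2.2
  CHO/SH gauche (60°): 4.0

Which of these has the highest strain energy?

B

A (staggered): F–CHO gauche, F–CH2Cl gauche, SH–CHO gauche, SH–CH3 gauche; 2.2 + 2.2 + 4.0 + 4.0 = 12.4 kJ/mol.
B (staggered): F–CHO gauche, F–CH3 gauche, SH–CH3 gauche, SH–CH2Cl gauche; 2.2 + 2.2 + 4.0 + 4.3 = 12.7 kJ/mol.
B has the highest total (12.7 kJ/mol).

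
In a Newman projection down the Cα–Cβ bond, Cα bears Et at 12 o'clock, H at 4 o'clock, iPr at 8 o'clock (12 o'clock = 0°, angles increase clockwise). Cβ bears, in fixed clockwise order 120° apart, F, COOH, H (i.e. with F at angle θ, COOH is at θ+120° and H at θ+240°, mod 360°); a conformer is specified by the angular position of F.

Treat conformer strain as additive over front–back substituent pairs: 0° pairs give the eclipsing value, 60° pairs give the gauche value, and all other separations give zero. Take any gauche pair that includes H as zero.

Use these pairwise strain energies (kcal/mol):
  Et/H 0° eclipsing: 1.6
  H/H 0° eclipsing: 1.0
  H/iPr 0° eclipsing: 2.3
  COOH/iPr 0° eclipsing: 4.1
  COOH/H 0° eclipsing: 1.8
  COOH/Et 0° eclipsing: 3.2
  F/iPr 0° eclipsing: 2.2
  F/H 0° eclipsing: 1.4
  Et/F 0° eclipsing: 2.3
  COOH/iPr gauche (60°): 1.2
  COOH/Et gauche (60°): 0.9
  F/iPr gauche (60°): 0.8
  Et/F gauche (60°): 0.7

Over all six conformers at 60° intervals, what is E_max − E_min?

5.2 kcal/mol

F at 0° (eclipsed): Et–F eclipsed, H–COOH eclipsed, iPr–H eclipsed; 2.3 + 1.8 + 2.3 = 6.4 kcal/mol.
F at 60° (staggered): Et–F gauche, iPr–COOH gauche; 0.7 + 1.2 = 1.9 kcal/mol.
F at 120° (eclipsed): Et–H eclipsed, H–F eclipsed, iPr–COOH eclipsed; 1.6 + 1.4 + 4.1 = 7.1 kcal/mol.
F at 180° (staggered): Et–COOH gauche, iPr–F gauche, iPr–COOH gauche; 0.9 + 0.8 + 1.2 = 2.9 kcal/mol.
F at 240° (eclipsed): Et–COOH eclipsed, H–H eclipsed, iPr–F eclipsed; 3.2 + 1.0 + 2.2 = 6.4 kcal/mol.
F at 300° (staggered): Et–F gauche, Et–COOH gauche, iPr–F gauche; 0.7 + 0.9 + 0.8 = 2.4 kcal/mol.
Max at 120° (7.1 kcal/mol), min at 60° (1.9 kcal/mol); barrier = 5.2 kcal/mol.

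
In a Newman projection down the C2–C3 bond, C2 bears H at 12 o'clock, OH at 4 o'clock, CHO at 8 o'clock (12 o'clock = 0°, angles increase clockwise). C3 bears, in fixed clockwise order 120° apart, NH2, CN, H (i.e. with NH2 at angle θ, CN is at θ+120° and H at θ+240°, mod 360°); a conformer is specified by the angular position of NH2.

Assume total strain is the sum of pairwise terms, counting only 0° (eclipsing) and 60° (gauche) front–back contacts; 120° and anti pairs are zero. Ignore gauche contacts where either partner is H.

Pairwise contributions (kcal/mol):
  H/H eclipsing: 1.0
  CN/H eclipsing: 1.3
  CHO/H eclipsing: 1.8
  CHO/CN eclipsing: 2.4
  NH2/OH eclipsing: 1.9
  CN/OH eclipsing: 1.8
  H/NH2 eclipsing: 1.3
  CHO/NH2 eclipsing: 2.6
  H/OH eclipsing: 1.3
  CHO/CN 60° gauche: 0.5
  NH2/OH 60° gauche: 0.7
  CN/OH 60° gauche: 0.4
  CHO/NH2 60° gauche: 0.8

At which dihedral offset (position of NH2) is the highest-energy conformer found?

NH2 at 0° (eclipsed): H–NH2 eclipsed, OH–CN eclipsed, CHO–H eclipsed; 1.3 + 1.8 + 1.8 = 4.9 kcal/mol.
NH2 at 60° (staggered): OH–NH2 gauche, OH–CN gauche, CHO–CN gauche; 0.7 + 0.4 + 0.5 = 1.6 kcal/mol.
NH2 at 120° (eclipsed): H–H eclipsed, OH–NH2 eclipsed, CHO–CN eclipsed; 1.0 + 1.9 + 2.4 = 5.3 kcal/mol.
NH2 at 180° (staggered): OH–NH2 gauche, CHO–NH2 gauche, CHO–CN gauche; 0.7 + 0.8 + 0.5 = 2.0 kcal/mol.
NH2 at 240° (eclipsed): H–CN eclipsed, OH–H eclipsed, CHO–NH2 eclipsed; 1.3 + 1.3 + 2.6 = 5.2 kcal/mol.
NH2 at 300° (staggered): OH–CN gauche, CHO–NH2 gauche; 0.4 + 0.8 = 1.2 kcal/mol.
The maximum (5.3 kcal/mol) occurs with NH2 at 120°.

120°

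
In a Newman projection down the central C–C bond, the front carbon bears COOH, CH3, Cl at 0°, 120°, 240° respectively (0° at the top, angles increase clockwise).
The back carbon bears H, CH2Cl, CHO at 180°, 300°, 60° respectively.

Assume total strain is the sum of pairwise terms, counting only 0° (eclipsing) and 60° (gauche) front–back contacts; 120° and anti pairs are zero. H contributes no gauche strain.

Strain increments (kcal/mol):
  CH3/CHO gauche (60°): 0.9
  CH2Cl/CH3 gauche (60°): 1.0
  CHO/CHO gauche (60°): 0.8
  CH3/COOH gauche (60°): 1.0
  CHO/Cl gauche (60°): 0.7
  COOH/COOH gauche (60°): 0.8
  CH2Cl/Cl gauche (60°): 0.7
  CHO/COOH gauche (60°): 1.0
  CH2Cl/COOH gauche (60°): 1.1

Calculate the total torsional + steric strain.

3.7 kcal/mol

This conformer (staggered): COOH–CH2Cl gauche, COOH–CHO gauche, CH3–CHO gauche, Cl–CH2Cl gauche; 1.1 + 1.0 + 0.9 + 0.7 = 3.7 kcal/mol.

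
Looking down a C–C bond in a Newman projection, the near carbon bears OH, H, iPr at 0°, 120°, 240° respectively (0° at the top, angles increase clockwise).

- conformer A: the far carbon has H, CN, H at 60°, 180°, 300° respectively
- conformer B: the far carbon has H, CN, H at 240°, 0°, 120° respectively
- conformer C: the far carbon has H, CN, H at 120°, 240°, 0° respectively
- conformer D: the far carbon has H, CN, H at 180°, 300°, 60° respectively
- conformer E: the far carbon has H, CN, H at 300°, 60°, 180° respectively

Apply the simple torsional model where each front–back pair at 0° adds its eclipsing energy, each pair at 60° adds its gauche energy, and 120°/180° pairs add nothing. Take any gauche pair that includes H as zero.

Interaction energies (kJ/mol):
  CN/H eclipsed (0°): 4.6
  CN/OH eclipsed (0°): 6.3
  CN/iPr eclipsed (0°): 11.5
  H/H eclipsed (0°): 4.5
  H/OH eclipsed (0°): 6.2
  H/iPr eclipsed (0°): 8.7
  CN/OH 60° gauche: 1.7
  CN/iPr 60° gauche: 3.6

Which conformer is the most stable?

E

A is staggered. iPr at 240° is gauche with CN at 180° (3.6). Total 3.6 kJ/mol.
B is eclipsed. OH at 0° is eclipsed with CN at 0° (6.3); H at 120° is eclipsed with H at 120° (4.5); iPr at 240° is eclipsed with H at 240° (8.7). Total 19.5 kJ/mol.
C is eclipsed. OH at 0° is eclipsed with H at 0° (6.2); H at 120° is eclipsed with H at 120° (4.5); iPr at 240° is eclipsed with CN at 240° (11.5). Total 22.2 kJ/mol.
D is staggered. OH at 0° is gauche with CN at 300° (1.7); iPr at 240° is gauche with CN at 300° (3.6). Total 5.3 kJ/mol.
E is staggered. OH at 0° is gauche with CN at 60° (1.7). Total 1.7 kJ/mol.
E has the lowest total (1.7 kJ/mol).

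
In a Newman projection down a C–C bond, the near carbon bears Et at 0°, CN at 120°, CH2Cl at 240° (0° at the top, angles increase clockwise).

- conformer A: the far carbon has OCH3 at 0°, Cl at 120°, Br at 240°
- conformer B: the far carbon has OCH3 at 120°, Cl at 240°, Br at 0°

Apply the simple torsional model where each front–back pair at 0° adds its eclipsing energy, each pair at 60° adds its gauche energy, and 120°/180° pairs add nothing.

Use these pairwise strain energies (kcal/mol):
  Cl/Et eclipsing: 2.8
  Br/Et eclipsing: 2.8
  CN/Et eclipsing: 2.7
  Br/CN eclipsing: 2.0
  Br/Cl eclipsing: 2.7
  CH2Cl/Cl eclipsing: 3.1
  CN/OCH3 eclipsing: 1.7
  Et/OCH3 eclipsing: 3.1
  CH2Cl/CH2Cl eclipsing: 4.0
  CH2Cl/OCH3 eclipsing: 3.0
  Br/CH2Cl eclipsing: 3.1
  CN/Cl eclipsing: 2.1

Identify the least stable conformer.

A (eclipsed): Et(0°)/OCH3(0°) eclipsed 3.1; CN(120°)/Cl(120°) eclipsed 2.1; CH2Cl(240°)/Br(240°) eclipsed 3.1 → 8.3 kcal/mol.
B (eclipsed): Et(0°)/Br(0°) eclipsed 2.8; CN(120°)/OCH3(120°) eclipsed 1.7; CH2Cl(240°)/Cl(240°) eclipsed 3.1 → 7.6 kcal/mol.
A has the highest total (8.3 kcal/mol).

A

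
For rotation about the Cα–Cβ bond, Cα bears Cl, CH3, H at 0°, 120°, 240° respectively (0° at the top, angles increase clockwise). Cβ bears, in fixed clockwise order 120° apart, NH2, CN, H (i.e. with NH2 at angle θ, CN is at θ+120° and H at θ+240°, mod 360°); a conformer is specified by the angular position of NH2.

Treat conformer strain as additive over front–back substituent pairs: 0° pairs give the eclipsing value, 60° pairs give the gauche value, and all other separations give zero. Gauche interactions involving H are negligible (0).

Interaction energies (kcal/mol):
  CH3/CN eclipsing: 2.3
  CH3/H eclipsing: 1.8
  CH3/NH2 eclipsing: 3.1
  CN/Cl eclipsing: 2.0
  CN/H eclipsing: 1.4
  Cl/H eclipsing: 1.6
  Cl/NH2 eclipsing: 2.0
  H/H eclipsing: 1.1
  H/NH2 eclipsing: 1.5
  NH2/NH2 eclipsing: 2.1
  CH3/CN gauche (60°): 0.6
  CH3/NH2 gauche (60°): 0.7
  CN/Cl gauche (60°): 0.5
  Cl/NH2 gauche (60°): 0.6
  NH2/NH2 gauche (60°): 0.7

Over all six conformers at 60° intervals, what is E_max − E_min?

4.9 kcal/mol

NH2 at 0° is eclipsed. Cl at 0° is eclipsed with NH2 at 0° (2.0); CH3 at 120° is eclipsed with CN at 120° (2.3); H at 240° is eclipsed with H at 240° (1.1). Total 5.4 kcal/mol.
NH2 at 60° is staggered. Cl at 0° is gauche with NH2 at 60° (0.6); CH3 at 120° is gauche with NH2 at 60° (0.7); CH3 at 120° is gauche with CN at 180° (0.6). Total 1.9 kcal/mol.
NH2 at 120° is eclipsed. Cl at 0° is eclipsed with H at 0° (1.6); CH3 at 120° is eclipsed with NH2 at 120° (3.1); H at 240° is eclipsed with CN at 240° (1.4). Total 6.1 kcal/mol.
NH2 at 180° is staggered. Cl at 0° is gauche with CN at 300° (0.5); CH3 at 120° is gauche with NH2 at 180° (0.7). Total 1.2 kcal/mol.
NH2 at 240° is eclipsed. Cl at 0° is eclipsed with CN at 0° (2.0); CH3 at 120° is eclipsed with H at 120° (1.8); H at 240° is eclipsed with NH2 at 240° (1.5). Total 5.3 kcal/mol.
NH2 at 300° is staggered. Cl at 0° is gauche with NH2 at 300° (0.6); Cl at 0° is gauche with CN at 60° (0.5); CH3 at 120° is gauche with CN at 60° (0.6). Total 1.7 kcal/mol.
Max at 120° (6.1 kcal/mol), min at 180° (1.2 kcal/mol); barrier = 4.9 kcal/mol.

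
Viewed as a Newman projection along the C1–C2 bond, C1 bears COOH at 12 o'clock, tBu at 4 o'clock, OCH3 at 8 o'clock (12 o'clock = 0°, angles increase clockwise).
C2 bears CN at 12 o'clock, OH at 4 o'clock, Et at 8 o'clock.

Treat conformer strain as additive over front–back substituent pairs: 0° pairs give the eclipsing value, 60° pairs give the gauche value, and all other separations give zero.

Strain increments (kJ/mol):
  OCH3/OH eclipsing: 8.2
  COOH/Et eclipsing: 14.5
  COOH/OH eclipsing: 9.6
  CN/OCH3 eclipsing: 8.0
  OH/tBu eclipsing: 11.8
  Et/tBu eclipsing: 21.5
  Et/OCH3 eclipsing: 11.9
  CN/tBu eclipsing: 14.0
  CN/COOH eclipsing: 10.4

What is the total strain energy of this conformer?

34.1 kJ/mol

This conformer (eclipsed): COOH(0°)/CN(0°) eclipsed 10.4; tBu(120°)/OH(120°) eclipsed 11.8; OCH3(240°)/Et(240°) eclipsed 11.9 → 34.1 kJ/mol.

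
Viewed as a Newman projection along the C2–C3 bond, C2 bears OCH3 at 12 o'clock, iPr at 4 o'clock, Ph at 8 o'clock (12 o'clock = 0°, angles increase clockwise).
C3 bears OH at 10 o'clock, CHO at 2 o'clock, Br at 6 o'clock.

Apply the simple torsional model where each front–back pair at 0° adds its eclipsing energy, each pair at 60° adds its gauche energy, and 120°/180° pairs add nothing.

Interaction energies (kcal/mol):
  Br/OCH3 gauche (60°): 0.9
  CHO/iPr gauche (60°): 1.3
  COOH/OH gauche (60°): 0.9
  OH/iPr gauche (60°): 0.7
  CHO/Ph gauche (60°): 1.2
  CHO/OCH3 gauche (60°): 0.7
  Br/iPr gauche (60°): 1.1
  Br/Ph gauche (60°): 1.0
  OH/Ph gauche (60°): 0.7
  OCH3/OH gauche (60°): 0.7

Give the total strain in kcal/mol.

This conformer is staggered. OCH3 at 0° is gauche with OH at 300° (0.7); OCH3 at 0° is gauche with CHO at 60° (0.7); iPr at 120° is gauche with CHO at 60° (1.3); iPr at 120° is gauche with Br at 180° (1.1); Ph at 240° is gauche with OH at 300° (0.7); Ph at 240° is gauche with Br at 180° (1.0). Total 5.5 kcal/mol.

5.5 kcal/mol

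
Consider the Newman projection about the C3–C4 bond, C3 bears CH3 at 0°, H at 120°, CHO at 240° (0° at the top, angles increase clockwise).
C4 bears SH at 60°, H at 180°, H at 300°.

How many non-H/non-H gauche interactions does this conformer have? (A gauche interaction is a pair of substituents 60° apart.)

1

Non-H gauche pairs: CH3(0°)/SH(60°) — 1 interaction.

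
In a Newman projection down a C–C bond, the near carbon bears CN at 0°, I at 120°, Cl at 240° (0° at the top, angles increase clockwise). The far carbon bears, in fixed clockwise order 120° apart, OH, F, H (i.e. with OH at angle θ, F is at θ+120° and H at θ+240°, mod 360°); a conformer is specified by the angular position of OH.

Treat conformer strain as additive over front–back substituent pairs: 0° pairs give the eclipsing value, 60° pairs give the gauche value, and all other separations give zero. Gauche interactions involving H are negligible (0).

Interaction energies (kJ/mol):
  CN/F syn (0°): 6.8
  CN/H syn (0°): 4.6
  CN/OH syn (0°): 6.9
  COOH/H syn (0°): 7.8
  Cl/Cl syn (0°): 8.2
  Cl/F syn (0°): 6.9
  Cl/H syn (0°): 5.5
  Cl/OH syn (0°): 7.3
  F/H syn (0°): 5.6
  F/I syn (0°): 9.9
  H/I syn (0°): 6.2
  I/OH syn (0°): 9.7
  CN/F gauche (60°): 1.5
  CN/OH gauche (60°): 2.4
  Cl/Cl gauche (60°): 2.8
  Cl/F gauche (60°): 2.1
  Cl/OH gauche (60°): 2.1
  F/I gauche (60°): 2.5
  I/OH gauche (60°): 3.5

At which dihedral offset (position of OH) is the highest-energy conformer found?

OH at 0° (eclipsed): CN–OH eclipsed, I–F eclipsed, Cl–H eclipsed; 6.9 + 9.9 + 5.5 = 22.3 kJ/mol.
OH at 60° (staggered): CN–OH gauche, I–OH gauche, I–F gauche, Cl–F gauche; 2.4 + 3.5 + 2.5 + 2.1 = 10.5 kJ/mol.
OH at 120° (eclipsed): CN–H eclipsed, I–OH eclipsed, Cl–F eclipsed; 4.6 + 9.7 + 6.9 = 21.2 kJ/mol.
OH at 180° (staggered): CN–F gauche, I–OH gauche, Cl–OH gauche, Cl–F gauche; 1.5 + 3.5 + 2.1 + 2.1 = 9.2 kJ/mol.
OH at 240° (eclipsed): CN–F eclipsed, I–H eclipsed, Cl–OH eclipsed; 6.8 + 6.2 + 7.3 = 20.3 kJ/mol.
OH at 300° (staggered): CN–OH gauche, CN–F gauche, I–F gauche, Cl–OH gauche; 2.4 + 1.5 + 2.5 + 2.1 = 8.5 kJ/mol.
The maximum (22.3 kJ/mol) occurs with OH at 0°.

0°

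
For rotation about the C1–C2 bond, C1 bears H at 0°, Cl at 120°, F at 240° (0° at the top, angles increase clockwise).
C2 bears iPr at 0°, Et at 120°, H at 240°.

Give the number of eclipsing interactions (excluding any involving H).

Non-H eclipsing pairs: Cl(120°)/Et(120°) — 1 interaction.

1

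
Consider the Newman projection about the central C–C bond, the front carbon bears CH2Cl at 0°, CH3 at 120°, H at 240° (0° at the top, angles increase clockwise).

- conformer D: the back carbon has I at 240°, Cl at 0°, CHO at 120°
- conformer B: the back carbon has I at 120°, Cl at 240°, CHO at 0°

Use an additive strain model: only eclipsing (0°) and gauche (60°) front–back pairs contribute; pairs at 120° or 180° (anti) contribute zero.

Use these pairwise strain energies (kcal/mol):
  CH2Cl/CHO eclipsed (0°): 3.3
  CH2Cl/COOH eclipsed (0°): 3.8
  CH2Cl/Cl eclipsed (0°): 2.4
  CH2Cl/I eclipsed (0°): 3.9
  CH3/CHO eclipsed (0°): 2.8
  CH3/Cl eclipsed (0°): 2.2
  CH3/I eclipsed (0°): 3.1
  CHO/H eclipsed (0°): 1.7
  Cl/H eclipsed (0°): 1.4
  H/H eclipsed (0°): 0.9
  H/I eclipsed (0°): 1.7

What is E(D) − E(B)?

D (eclipsed): CH2Cl(0°)/Cl(0°) eclipsed 2.4; CH3(120°)/CHO(120°) eclipsed 2.8; H(240°)/I(240°) eclipsed 1.7 → 6.9 kcal/mol.
B (eclipsed): CH2Cl(0°)/CHO(0°) eclipsed 3.3; CH3(120°)/I(120°) eclipsed 3.1; H(240°)/Cl(240°) eclipsed 1.4 → 7.8 kcal/mol.
E(D) − E(B) = 6.9 − 7.8 = -0.9 kcal/mol.

-0.9 kcal/mol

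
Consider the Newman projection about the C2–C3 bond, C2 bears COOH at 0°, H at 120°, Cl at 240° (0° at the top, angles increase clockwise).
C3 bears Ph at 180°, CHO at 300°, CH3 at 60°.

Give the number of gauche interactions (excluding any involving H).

4

Non-H gauche pairs: COOH(0°)/CHO(300°); COOH(0°)/CH3(60°); Cl(240°)/Ph(180°); Cl(240°)/CHO(300°) — 4 interactions.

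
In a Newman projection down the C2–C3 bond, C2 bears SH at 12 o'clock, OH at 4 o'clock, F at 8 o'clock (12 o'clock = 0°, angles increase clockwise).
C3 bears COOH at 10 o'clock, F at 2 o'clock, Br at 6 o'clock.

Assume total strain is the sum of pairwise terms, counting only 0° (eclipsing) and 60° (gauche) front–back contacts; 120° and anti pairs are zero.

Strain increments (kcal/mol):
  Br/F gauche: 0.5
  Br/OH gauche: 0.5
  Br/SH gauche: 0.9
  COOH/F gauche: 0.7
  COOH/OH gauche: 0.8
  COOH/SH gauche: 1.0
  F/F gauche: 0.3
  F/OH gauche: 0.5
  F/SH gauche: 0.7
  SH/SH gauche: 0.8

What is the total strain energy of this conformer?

3.9 kcal/mol

This conformer (staggered): SH–COOH gauche, SH–F gauche, OH–F gauche, OH–Br gauche, F–COOH gauche, F–Br gauche; 1.0 + 0.7 + 0.5 + 0.5 + 0.7 + 0.5 = 3.9 kcal/mol.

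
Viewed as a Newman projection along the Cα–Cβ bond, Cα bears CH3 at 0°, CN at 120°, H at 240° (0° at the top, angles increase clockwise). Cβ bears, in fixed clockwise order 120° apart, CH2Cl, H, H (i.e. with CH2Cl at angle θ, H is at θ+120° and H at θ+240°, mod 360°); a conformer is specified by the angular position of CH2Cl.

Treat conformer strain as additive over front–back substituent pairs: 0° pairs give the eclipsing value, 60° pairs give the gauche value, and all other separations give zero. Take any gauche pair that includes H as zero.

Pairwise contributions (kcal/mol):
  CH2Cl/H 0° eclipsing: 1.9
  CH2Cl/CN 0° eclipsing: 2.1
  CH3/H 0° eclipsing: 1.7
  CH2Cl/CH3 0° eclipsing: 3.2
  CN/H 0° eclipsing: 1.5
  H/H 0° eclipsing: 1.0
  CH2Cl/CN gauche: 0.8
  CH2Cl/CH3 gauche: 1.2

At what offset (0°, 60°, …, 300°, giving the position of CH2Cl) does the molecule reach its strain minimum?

180°

CH2Cl at 0° (eclipsed): CH3(0°)/CH2Cl(0°) eclipsed 3.2; CN(120°)/H(120°) eclipsed 1.5; H(240°)/H(240°) eclipsed 1.0 → 5.7 kcal/mol.
CH2Cl at 60° (staggered): CH3(0°)/CH2Cl(60°) gauche 1.2; CN(120°)/CH2Cl(60°) gauche 0.8 → 2.0 kcal/mol.
CH2Cl at 120° (eclipsed): CH3(0°)/H(0°) eclipsed 1.7; CN(120°)/CH2Cl(120°) eclipsed 2.1; H(240°)/H(240°) eclipsed 1.0 → 4.8 kcal/mol.
CH2Cl at 180° (staggered): CN(120°)/CH2Cl(180°) gauche 0.8 → 0.8 kcal/mol.
CH2Cl at 240° (eclipsed): CH3(0°)/H(0°) eclipsed 1.7; CN(120°)/H(120°) eclipsed 1.5; H(240°)/CH2Cl(240°) eclipsed 1.9 → 5.1 kcal/mol.
CH2Cl at 300° (staggered): CH3(0°)/CH2Cl(300°) gauche 1.2 → 1.2 kcal/mol.
The minimum (0.8 kcal/mol) occurs with CH2Cl at 180°.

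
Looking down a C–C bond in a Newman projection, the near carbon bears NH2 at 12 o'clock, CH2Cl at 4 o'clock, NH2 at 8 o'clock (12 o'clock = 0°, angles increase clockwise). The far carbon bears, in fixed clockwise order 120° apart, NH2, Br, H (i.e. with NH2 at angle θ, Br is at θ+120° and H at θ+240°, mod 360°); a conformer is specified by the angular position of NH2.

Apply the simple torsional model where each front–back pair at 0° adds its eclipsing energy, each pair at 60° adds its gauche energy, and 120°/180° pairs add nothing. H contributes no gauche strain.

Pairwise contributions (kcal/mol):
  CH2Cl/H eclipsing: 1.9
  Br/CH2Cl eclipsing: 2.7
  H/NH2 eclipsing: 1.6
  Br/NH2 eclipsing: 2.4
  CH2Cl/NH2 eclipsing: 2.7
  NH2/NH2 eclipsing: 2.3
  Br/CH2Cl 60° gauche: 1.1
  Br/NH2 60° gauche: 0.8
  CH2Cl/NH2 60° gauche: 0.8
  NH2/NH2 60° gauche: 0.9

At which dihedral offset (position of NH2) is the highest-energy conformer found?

120°

NH2 at 0° (eclipsed): NH2–NH2 eclipsed, CH2Cl–Br eclipsed, NH2–H eclipsed; 2.3 + 2.7 + 1.6 = 6.6 kcal/mol.
NH2 at 60° (staggered): NH2–NH2 gauche, CH2Cl–NH2 gauche, CH2Cl–Br gauche, NH2–Br gauche; 0.9 + 0.8 + 1.1 + 0.8 = 3.6 kcal/mol.
NH2 at 120° (eclipsed): NH2–H eclipsed, CH2Cl–NH2 eclipsed, NH2–Br eclipsed; 1.6 + 2.7 + 2.4 = 6.7 kcal/mol.
NH2 at 180° (staggered): NH2–Br gauche, CH2Cl–NH2 gauche, NH2–NH2 gauche, NH2–Br gauche; 0.8 + 0.8 + 0.9 + 0.8 = 3.3 kcal/mol.
NH2 at 240° (eclipsed): NH2–Br eclipsed, CH2Cl–H eclipsed, NH2–NH2 eclipsed; 2.4 + 1.9 + 2.3 = 6.6 kcal/mol.
NH2 at 300° (staggered): NH2–NH2 gauche, NH2–Br gauche, CH2Cl–Br gauche, NH2–NH2 gauche; 0.9 + 0.8 + 1.1 + 0.9 = 3.7 kcal/mol.
The maximum (6.7 kcal/mol) occurs with NH2 at 120°.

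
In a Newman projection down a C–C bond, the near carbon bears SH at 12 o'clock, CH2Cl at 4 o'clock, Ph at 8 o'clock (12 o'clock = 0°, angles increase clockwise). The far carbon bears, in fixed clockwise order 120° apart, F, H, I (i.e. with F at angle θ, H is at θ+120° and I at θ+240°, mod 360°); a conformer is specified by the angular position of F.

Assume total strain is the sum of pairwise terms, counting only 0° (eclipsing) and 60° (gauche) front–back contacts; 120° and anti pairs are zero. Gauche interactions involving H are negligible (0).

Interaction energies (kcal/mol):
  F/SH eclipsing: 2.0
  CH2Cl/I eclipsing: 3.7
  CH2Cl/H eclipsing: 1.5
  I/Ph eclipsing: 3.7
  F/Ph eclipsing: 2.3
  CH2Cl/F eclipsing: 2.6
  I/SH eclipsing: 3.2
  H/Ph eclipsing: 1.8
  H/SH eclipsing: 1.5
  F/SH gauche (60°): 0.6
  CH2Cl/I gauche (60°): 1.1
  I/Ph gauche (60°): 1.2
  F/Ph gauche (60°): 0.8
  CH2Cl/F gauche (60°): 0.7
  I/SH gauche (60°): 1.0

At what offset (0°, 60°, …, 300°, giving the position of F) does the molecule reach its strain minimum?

F at 0° (eclipsed): SH–F eclipsed, CH2Cl–H eclipsed, Ph–I eclipsed; 2.0 + 1.5 + 3.7 = 7.2 kcal/mol.
F at 60° (staggered): SH–F gauche, SH–I gauche, CH2Cl–F gauche, Ph–I gauche; 0.6 + 1.0 + 0.7 + 1.2 = 3.5 kcal/mol.
F at 120° (eclipsed): SH–I eclipsed, CH2Cl–F eclipsed, Ph–H eclipsed; 3.2 + 2.6 + 1.8 = 7.6 kcal/mol.
F at 180° (staggered): SH–I gauche, CH2Cl–F gauche, CH2Cl–I gauche, Ph–F gauche; 1.0 + 0.7 + 1.1 + 0.8 = 3.6 kcal/mol.
F at 240° (eclipsed): SH–H eclipsed, CH2Cl–I eclipsed, Ph–F eclipsed; 1.5 + 3.7 + 2.3 = 7.5 kcal/mol.
F at 300° (staggered): SH–F gauche, CH2Cl–I gauche, Ph–F gauche, Ph–I gauche; 0.6 + 1.1 + 0.8 + 1.2 = 3.7 kcal/mol.
The minimum (3.5 kcal/mol) occurs with F at 60°.

60°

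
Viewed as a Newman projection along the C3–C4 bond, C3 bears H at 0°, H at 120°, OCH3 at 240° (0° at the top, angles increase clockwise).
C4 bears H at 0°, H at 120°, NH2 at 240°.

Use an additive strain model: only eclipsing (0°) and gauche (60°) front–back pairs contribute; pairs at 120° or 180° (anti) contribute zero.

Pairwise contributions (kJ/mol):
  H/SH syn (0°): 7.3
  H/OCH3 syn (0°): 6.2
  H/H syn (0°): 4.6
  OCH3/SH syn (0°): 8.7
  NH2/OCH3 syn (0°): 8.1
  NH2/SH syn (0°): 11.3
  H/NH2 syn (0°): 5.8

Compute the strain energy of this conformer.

This conformer (eclipsed): H–H eclipsed, H–H eclipsed, OCH3–NH2 eclipsed; 4.6 + 4.6 + 8.1 = 17.3 kJ/mol.

17.3 kJ/mol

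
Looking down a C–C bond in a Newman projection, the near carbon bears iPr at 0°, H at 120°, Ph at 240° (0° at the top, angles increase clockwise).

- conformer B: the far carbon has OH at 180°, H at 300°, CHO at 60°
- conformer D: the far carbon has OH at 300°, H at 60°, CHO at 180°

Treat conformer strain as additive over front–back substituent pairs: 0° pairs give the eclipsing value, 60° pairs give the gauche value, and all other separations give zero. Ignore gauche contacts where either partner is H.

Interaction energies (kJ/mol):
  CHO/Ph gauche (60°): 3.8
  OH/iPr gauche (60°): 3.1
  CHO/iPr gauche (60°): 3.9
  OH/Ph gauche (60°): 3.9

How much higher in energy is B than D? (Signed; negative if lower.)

-3.0 kJ/mol

B (staggered): iPr(0°)/CHO(60°) gauche 3.9; Ph(240°)/OH(180°) gauche 3.9 → 7.8 kJ/mol.
D (staggered): iPr(0°)/OH(300°) gauche 3.1; Ph(240°)/OH(300°) gauche 3.9; Ph(240°)/CHO(180°) gauche 3.8 → 10.8 kJ/mol.
E(B) − E(D) = 7.8 − 10.8 = -3.0 kJ/mol.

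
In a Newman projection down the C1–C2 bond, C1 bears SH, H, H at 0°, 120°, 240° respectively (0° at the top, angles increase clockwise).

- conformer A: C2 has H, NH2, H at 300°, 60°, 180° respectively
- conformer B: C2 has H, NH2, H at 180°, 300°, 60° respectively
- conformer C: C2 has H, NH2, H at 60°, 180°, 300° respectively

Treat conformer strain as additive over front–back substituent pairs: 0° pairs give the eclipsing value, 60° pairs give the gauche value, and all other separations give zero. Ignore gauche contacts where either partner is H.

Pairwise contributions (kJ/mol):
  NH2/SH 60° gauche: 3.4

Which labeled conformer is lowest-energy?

A (staggered): SH(0°)/NH2(60°) gauche 3.4 → 3.4 kJ/mol.
B (staggered): SH(0°)/NH2(300°) gauche 3.4 → 3.4 kJ/mol.
C (staggered): no non-H gauche contacts → 0.0 kJ/mol.
C has the lowest total (0.0 kJ/mol).

C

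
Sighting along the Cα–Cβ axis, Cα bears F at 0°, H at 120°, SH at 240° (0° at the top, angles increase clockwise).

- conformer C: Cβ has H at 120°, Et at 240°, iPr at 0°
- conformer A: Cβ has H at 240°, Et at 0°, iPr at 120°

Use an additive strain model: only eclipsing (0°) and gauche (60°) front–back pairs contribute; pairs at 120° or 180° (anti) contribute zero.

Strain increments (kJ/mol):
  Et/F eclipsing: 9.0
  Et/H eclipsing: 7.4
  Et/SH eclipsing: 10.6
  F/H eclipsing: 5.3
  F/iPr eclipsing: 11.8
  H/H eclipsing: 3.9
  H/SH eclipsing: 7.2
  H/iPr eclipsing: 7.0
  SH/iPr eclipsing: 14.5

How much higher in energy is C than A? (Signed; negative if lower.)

C (eclipsed): F–iPr eclipsed, H–H eclipsed, SH–Et eclipsed; 11.8 + 3.9 + 10.6 = 26.3 kJ/mol.
A (eclipsed): F–Et eclipsed, H–iPr eclipsed, SH–H eclipsed; 9.0 + 7.0 + 7.2 = 23.2 kJ/mol.
E(C) − E(A) = 26.3 − 23.2 = +3.1 kJ/mol.

+3.1 kJ/mol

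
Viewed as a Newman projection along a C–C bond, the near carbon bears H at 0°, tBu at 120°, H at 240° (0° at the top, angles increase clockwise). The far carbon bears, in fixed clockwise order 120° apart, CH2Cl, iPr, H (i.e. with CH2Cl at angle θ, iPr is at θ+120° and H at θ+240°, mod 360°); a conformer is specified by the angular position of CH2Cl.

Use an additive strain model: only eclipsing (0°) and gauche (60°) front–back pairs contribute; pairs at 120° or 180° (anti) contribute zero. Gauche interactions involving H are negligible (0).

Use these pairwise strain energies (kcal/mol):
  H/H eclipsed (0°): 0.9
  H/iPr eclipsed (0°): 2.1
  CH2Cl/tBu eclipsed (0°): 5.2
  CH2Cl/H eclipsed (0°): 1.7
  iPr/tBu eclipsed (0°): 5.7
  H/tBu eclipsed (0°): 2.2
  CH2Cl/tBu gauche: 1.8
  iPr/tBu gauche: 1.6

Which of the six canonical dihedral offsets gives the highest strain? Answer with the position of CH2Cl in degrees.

0°

CH2Cl at 0° (eclipsed): H(0°)/CH2Cl(0°) eclipsed 1.7; tBu(120°)/iPr(120°) eclipsed 5.7; H(240°)/H(240°) eclipsed 0.9 → 8.3 kcal/mol.
CH2Cl at 60° (staggered): tBu(120°)/CH2Cl(60°) gauche 1.8; tBu(120°)/iPr(180°) gauche 1.6 → 3.4 kcal/mol.
CH2Cl at 120° (eclipsed): H(0°)/H(0°) eclipsed 0.9; tBu(120°)/CH2Cl(120°) eclipsed 5.2; H(240°)/iPr(240°) eclipsed 2.1 → 8.2 kcal/mol.
CH2Cl at 180° (staggered): tBu(120°)/CH2Cl(180°) gauche 1.8 → 1.8 kcal/mol.
CH2Cl at 240° (eclipsed): H(0°)/iPr(0°) eclipsed 2.1; tBu(120°)/H(120°) eclipsed 2.2; H(240°)/CH2Cl(240°) eclipsed 1.7 → 6.0 kcal/mol.
CH2Cl at 300° (staggered): tBu(120°)/iPr(60°) gauche 1.6 → 1.6 kcal/mol.
The maximum (8.3 kcal/mol) occurs with CH2Cl at 0°.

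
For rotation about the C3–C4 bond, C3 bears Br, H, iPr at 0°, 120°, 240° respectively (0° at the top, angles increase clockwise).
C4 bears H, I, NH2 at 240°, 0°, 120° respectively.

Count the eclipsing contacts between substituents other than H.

1

Non-H eclipsing pairs: Br(0°)/I(0°) — 1 interaction.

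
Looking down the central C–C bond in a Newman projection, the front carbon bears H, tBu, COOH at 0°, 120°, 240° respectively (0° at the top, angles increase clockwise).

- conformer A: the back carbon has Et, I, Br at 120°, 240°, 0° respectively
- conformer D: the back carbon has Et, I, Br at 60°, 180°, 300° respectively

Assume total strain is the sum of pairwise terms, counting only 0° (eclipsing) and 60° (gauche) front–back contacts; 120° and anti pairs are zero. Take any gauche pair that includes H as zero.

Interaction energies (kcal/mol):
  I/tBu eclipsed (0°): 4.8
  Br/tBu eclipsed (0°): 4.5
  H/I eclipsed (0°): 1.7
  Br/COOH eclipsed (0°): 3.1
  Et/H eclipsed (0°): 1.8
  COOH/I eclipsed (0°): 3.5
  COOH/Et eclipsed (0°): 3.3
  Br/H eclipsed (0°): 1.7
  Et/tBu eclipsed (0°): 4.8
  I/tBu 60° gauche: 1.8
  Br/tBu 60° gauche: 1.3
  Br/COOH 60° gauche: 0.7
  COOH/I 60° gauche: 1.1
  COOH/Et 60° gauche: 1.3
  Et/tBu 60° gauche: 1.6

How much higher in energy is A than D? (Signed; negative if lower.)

+4.8 kcal/mol

A (eclipsed): H(0°)/Br(0°) eclipsed 1.7; tBu(120°)/Et(120°) eclipsed 4.8; COOH(240°)/I(240°) eclipsed 3.5 → 10.0 kcal/mol.
D (staggered): tBu(120°)/Et(60°) gauche 1.6; tBu(120°)/I(180°) gauche 1.8; COOH(240°)/I(180°) gauche 1.1; COOH(240°)/Br(300°) gauche 0.7 → 5.2 kcal/mol.
E(A) − E(D) = 10.0 − 5.2 = +4.8 kcal/mol.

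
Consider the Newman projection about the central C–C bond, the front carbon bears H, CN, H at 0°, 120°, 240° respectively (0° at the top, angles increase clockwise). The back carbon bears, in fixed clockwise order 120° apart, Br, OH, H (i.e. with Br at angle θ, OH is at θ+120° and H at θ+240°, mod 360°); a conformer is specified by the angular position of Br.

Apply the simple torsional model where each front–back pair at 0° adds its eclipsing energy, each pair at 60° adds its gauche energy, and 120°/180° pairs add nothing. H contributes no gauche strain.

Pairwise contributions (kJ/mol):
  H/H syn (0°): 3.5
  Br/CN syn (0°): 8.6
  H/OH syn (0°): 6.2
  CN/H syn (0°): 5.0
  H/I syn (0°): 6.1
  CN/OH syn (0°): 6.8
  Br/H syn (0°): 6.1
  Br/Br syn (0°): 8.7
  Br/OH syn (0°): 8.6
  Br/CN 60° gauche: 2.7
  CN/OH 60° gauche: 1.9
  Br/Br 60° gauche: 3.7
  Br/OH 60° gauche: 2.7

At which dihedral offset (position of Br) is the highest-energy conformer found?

120°

Br at 0° is eclipsed. H at 0° is eclipsed with Br at 0° (6.1); CN at 120° is eclipsed with OH at 120° (6.8); H at 240° is eclipsed with H at 240° (3.5). Total 16.4 kJ/mol.
Br at 60° is staggered. CN at 120° is gauche with Br at 60° (2.7); CN at 120° is gauche with OH at 180° (1.9). Total 4.6 kJ/mol.
Br at 120° is eclipsed. H at 0° is eclipsed with H at 0° (3.5); CN at 120° is eclipsed with Br at 120° (8.6); H at 240° is eclipsed with OH at 240° (6.2). Total 18.3 kJ/mol.
Br at 180° is staggered. CN at 120° is gauche with Br at 180° (2.7). Total 2.7 kJ/mol.
Br at 240° is eclipsed. H at 0° is eclipsed with OH at 0° (6.2); CN at 120° is eclipsed with H at 120° (5.0); H at 240° is eclipsed with Br at 240° (6.1). Total 17.3 kJ/mol.
Br at 300° is staggered. CN at 120° is gauche with OH at 60° (1.9). Total 1.9 kJ/mol.
The maximum (18.3 kJ/mol) occurs with Br at 120°.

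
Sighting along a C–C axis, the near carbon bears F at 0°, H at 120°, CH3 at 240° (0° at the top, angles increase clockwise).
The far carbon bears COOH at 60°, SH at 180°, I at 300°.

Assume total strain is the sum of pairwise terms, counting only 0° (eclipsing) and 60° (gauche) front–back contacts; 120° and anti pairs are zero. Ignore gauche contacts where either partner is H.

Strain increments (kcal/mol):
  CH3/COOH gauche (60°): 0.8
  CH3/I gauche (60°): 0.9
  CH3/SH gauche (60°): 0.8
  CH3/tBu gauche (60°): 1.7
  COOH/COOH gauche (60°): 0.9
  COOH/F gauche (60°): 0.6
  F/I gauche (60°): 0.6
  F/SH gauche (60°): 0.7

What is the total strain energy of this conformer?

2.9 kcal/mol

This conformer (staggered): F(0°)/COOH(60°) gauche 0.6; F(0°)/I(300°) gauche 0.6; CH3(240°)/SH(180°) gauche 0.8; CH3(240°)/I(300°) gauche 0.9 → 2.9 kcal/mol.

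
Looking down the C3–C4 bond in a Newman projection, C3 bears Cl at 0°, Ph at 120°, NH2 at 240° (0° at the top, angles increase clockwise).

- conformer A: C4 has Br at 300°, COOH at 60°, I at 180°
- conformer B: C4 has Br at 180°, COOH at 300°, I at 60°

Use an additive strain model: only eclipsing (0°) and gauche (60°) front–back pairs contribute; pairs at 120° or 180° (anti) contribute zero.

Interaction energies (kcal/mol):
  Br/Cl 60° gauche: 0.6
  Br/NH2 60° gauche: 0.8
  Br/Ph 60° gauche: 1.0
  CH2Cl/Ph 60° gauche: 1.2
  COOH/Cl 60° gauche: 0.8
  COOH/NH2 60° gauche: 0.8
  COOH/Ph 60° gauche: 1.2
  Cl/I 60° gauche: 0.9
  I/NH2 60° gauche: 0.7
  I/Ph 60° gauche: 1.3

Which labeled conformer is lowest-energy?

A

A (staggered): Cl–Br gauche, Cl–COOH gauche, Ph–COOH gauche, Ph–I gauche, NH2–Br gauche, NH2–I gauche; 0.6 + 0.8 + 1.2 + 1.3 + 0.8 + 0.7 = 5.4 kcal/mol.
B (staggered): Cl–COOH gauche, Cl–I gauche, Ph–Br gauche, Ph–I gauche, NH2–Br gauche, NH2–COOH gauche; 0.8 + 0.9 + 1.0 + 1.3 + 0.8 + 0.8 = 5.6 kcal/mol.
A has the lowest total (5.4 kcal/mol).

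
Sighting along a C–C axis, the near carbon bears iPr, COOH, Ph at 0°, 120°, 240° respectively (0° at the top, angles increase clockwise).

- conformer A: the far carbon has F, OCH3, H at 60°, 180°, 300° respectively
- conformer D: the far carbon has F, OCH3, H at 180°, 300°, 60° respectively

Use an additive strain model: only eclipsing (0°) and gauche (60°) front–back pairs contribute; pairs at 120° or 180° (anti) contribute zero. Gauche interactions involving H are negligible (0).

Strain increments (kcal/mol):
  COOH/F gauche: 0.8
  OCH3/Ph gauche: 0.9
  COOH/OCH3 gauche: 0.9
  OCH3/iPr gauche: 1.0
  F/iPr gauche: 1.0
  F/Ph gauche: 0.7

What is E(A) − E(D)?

A (staggered): iPr(0°)/F(60°) gauche 1.0; COOH(120°)/F(60°) gauche 0.8; COOH(120°)/OCH3(180°) gauche 0.9; Ph(240°)/OCH3(180°) gauche 0.9 → 3.6 kcal/mol.
D (staggered): iPr(0°)/OCH3(300°) gauche 1.0; COOH(120°)/F(180°) gauche 0.8; Ph(240°)/F(180°) gauche 0.7; Ph(240°)/OCH3(300°) gauche 0.9 → 3.4 kcal/mol.
E(A) − E(D) = 3.6 − 3.4 = +0.2 kcal/mol.

+0.2 kcal/mol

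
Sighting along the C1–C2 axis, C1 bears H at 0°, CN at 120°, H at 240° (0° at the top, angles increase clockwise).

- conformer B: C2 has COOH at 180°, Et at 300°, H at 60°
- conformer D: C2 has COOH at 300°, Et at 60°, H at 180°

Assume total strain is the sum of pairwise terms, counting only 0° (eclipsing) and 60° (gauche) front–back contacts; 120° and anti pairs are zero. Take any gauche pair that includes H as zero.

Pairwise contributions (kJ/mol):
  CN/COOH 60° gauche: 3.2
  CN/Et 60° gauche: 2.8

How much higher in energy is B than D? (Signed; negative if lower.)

B (staggered): CN(120°)/COOH(180°) gauche 3.2 → 3.2 kJ/mol.
D (staggered): CN(120°)/Et(60°) gauche 2.8 → 2.8 kJ/mol.
E(B) − E(D) = 3.2 − 2.8 = +0.4 kJ/mol.

+0.4 kJ/mol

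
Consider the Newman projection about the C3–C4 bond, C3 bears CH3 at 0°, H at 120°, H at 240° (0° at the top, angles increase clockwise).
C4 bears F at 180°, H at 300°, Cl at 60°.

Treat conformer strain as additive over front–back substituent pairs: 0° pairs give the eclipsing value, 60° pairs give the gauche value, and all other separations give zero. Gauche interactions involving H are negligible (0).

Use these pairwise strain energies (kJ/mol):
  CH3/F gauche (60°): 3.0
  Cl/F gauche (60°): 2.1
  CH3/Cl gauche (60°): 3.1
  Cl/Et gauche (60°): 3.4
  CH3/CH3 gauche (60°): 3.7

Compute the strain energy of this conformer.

3.1 kJ/mol

This conformer is staggered. CH3 at 0° is gauche with Cl at 60° (3.1). Total 3.1 kJ/mol.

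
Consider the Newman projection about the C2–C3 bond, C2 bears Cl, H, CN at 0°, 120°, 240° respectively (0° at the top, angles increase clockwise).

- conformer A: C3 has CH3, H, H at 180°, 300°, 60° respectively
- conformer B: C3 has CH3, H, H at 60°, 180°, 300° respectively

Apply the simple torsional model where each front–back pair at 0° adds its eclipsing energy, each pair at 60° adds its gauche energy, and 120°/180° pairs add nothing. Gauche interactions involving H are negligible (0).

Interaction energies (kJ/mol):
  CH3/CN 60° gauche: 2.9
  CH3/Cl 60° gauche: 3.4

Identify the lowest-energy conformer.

A (staggered): CN–CH3 gauche; 2.9 = 2.9 kJ/mol.
B (staggered): Cl–CH3 gauche; 3.4 = 3.4 kJ/mol.
A has the lowest total (2.9 kJ/mol).

A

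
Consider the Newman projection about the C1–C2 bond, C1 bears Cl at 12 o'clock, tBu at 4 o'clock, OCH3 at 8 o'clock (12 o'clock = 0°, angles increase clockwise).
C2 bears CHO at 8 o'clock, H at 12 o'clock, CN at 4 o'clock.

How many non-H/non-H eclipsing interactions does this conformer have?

2

Non-H eclipsing pairs: tBu(120°)/CN(120°); OCH3(240°)/CHO(240°) — 2 interactions.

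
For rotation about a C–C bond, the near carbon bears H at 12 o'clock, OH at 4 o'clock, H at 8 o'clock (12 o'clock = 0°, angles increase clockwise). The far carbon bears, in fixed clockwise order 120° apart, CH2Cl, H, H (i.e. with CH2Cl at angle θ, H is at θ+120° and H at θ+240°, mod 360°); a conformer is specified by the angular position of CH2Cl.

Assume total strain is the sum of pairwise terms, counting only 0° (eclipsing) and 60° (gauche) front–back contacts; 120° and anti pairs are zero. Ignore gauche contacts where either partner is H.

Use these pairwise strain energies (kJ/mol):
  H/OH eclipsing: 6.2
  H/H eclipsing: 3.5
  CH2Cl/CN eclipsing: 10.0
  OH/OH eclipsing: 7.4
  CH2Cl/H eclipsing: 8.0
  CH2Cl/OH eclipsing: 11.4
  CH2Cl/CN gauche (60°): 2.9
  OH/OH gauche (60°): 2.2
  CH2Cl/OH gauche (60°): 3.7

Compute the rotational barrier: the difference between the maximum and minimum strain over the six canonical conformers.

18.4 kJ/mol

CH2Cl at 0° is eclipsed. H at 0° is eclipsed with CH2Cl at 0° (8.0); OH at 120° is eclipsed with H at 120° (6.2); H at 240° is eclipsed with H at 240° (3.5). Total 17.7 kJ/mol.
CH2Cl at 60° is staggered. OH at 120° is gauche with CH2Cl at 60° (3.7). Total 3.7 kJ/mol.
CH2Cl at 120° is eclipsed. H at 0° is eclipsed with H at 0° (3.5); OH at 120° is eclipsed with CH2Cl at 120° (11.4); H at 240° is eclipsed with H at 240° (3.5). Total 18.4 kJ/mol.
CH2Cl at 180° is staggered. OH at 120° is gauche with CH2Cl at 180° (3.7). Total 3.7 kJ/mol.
CH2Cl at 240° is eclipsed. H at 0° is eclipsed with H at 0° (3.5); OH at 120° is eclipsed with H at 120° (6.2); H at 240° is eclipsed with CH2Cl at 240° (8.0). Total 17.7 kJ/mol.
CH2Cl at 300° (staggered): no non-H gauche contacts → 0.0 kJ/mol.
Max at 120° (18.4 kJ/mol), min at 300° (0.0 kJ/mol); barrier = 18.4 kJ/mol.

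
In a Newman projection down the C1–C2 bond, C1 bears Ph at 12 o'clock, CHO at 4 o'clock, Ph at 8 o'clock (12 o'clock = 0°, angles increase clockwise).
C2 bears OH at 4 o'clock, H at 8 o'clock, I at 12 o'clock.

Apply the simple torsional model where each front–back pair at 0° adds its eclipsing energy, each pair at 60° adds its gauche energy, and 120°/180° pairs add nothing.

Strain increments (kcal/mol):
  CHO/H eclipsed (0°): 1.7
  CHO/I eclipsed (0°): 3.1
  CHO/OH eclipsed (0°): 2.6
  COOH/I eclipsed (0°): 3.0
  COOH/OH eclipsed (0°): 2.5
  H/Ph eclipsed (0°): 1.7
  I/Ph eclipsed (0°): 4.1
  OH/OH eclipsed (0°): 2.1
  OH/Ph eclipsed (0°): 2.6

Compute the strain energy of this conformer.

This conformer (eclipsed): Ph–I eclipsed, CHO–OH eclipsed, Ph–H eclipsed; 4.1 + 2.6 + 1.7 = 8.4 kcal/mol.

8.4 kcal/mol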